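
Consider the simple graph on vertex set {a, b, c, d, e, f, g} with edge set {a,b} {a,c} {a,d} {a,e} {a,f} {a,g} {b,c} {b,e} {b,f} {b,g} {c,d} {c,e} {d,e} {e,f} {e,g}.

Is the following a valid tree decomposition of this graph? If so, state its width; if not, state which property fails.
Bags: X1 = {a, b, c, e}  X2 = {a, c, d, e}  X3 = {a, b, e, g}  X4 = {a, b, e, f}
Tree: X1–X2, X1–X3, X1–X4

Every vertex of G appears in some bag (union = {a, b, c, d, e, f, g}); every edge is covered by a bag; and for each vertex v the set of bags containing v is connected in the bag tree. The decomposition is therefore valid. The largest bag has 4 vertices, so the width is 3.

Yes; width 3.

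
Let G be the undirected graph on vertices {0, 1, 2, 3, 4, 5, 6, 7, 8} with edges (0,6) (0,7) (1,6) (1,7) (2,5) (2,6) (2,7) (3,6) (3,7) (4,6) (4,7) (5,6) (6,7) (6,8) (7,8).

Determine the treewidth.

A width-2 tree decomposition is:
Bags: B1 = {2, 5, 6}  B2 = {2, 6, 7}  B3 = {4, 6, 7}  B4 = {0, 6, 7}  B5 = {1, 6, 7}  B6 = {3, 6, 7}  B7 = {6, 7, 8}
Tree: B1–B2, B2–B3, B3–B4, B2–B5, B2–B6, B4–B7
Each bag holds 3 vertices, so the decomposition has width 2, which upper-bounds the treewidth. For the lower bound, the 3 vertices {2, 5, 6} are pairwise adjacent, and any tree decomposition puts a clique entirely inside one bag — forcing width ≥ 2. Hence tw(G) = 2 exactly.

2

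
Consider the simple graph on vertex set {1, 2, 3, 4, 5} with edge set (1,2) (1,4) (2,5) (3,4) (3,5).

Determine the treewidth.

2

A width-2 tree decomposition is:
Bags: B1 = {3, 4, 5}  B2 = {1, 4, 5}  B3 = {1, 2, 5}
Tree: B1–B2, B2–B3
The largest bag has 3 vertices, giving width 2; this decomposition certifies tw(G) ≤ 2. The edges 5–3–4–1–2–5 form a cycle, so G is not a tree and its treewidth is at least 2. The upper and lower bounds meet at 2, so that is the treewidth.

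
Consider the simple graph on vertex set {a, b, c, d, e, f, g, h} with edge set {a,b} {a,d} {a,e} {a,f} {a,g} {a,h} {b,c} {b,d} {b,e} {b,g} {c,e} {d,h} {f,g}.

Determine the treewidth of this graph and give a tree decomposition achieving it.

Every bag has size at most 3, so the width is 3 − 1 = 2 and tw(G) ≤ 2. Conversely, {b, c, e} is a clique of size 3, and the vertices of any clique must share a bag in every tree decomposition; so some bag has ≥ 3 vertices and tw(G) ≥ 2. The upper and lower bounds meet at 2, so that is the treewidth.

Treewidth 2.
One such decomposition:
Bags: B1 = {a, b, e}  B2 = {a, b, d}  B3 = {a, d, h}  B4 = {a, b, g}  B5 = {b, c, e}  B6 = {a, f, g}
Tree: B1–B2, B2–B3, B2–B4, B1–B5, B4–B6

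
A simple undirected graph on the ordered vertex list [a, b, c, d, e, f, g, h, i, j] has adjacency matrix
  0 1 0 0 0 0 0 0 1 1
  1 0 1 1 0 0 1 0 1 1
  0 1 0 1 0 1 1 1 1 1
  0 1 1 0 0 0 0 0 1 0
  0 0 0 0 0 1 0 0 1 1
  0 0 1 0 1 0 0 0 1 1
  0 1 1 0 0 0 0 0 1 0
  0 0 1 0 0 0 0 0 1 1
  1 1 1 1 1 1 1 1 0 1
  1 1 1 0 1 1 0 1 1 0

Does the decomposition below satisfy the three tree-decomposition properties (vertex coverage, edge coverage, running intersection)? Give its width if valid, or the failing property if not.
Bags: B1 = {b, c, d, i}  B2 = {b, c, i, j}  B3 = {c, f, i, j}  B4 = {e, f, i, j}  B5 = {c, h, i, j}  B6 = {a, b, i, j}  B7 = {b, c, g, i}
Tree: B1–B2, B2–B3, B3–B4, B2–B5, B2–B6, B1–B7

Checking the three conditions: (i) the bags cover all of {a, b, c, d, e, f, g, h, i, j}; (ii) for each edge, some bag contains both endpoints; (iii) the bags containing any fixed vertex form a subtree. All hold, so the decomposition is valid with width 4 − 1 = 3.

Yes; width 3.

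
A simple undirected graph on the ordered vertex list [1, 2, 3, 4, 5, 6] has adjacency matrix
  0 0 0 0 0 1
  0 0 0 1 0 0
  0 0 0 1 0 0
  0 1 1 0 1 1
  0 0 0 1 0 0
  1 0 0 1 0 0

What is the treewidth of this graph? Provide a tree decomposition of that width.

Treewidth 1.
One such decomposition:
Bags: B1 = {2, 4}  B2 = {4, 5}  B3 = {3, 4}  B4 = {4, 6}  B5 = {1, 6}
Tree: B1–B2, B2–B3, B2–B4, B4–B5

Every bag has size at most 2, so the width is 2 − 1 = 1 and tw(G) ≤ 1. Any graph with an edge has treewidth ≥ 1, and G has the edge 4–2. Hence tw(G) = 1 exactly.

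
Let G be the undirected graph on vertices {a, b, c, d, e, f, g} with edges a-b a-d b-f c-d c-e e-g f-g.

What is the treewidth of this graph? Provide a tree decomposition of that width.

Every bag has size at most 3, so the width is 3 − 1 = 2 and tw(G) ≤ 2. Since b–a–d–c–e–g–f–b is a cycle in G, G is not acyclic. Forests are exactly the graphs of treewidth ≤ 1, so tw(G) ≥ 2. The upper and lower bounds meet at 2, so that is the treewidth.

Treewidth 2.
Bags: B1 = {a, b, d}  B2 = {b, c, d}  B3 = {b, c, e}  B4 = {b, e, g}  B5 = {b, f, g}
Tree: B1–B2, B2–B3, B3–B4, B4–B5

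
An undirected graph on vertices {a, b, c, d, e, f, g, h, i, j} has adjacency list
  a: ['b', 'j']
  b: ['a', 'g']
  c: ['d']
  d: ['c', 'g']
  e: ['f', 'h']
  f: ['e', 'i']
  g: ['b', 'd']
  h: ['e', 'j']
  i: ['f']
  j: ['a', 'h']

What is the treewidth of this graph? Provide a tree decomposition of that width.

Treewidth 1.
One such decomposition:
Bags: B1 = {f, i}  B2 = {e, f}  B3 = {e, h}  B4 = {h, j}  B5 = {a, j}  B6 = {a, b}  B7 = {b, g}  B8 = {d, g}  B9 = {c, d}
Tree: B1–B2, B2–B3, B3–B4, B4–B5, B5–B6, B6–B7, B7–B8, B8–B9

Each bag holds 2 vertices, so the decomposition has width 1, which upper-bounds the treewidth. Since G has at least one edge (e.g. i–f), it is not an edgeless graph, so tw(G) ≥ 1. The upper and lower bounds meet at 1, so that is the treewidth.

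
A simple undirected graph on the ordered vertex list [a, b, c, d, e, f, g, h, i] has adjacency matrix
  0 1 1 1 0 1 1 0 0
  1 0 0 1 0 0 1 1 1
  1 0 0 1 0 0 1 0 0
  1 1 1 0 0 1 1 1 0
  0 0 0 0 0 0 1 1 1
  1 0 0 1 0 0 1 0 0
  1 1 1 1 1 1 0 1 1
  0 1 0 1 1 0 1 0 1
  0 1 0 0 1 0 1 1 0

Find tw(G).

3

A width-3 tree decomposition is:
Bags: B1 = {a, b, d, g}  B2 = {a, d, f, g}  B3 = {a, c, d, g}  B4 = {b, d, g, h}  B5 = {b, g, h, i}  B6 = {e, g, h, i}
Tree: B1–B2, B1–B3, B1–B4, B4–B5, B5–B6
Every bag has size at most 4, so the width is 4 − 1 = 3 and tw(G) ≤ 3. On the other hand G contains the 4-clique {b, d, g, h}. A clique must lie in a single bag of any decomposition, so no decomposition can have width below 3. Combining the bounds, tw(G) = 3.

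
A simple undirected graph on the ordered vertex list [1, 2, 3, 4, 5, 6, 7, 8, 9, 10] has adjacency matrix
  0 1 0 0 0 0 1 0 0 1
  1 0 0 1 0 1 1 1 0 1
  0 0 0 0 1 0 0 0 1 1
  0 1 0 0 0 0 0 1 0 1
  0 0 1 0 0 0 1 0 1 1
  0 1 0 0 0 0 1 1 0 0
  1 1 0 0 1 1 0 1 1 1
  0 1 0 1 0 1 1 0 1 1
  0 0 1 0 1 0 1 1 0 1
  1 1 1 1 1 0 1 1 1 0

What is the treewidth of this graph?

A width-3 tree decomposition is:
Bags: B1 = {5, 7, 9, 10}  B2 = {7, 8, 9, 10}  B3 = {3, 5, 9, 10}  B4 = {2, 7, 8, 10}  B5 = {2, 6, 7, 8}  B6 = {1, 2, 7, 10}  B7 = {2, 4, 8, 10}
Tree: B1–B2, B1–B3, B2–B4, B4–B5, B4–B6, B4–B7
Every bag has size at most 4, so the width is 4 − 1 = 3 and tw(G) ≤ 3. Conversely, {3, 5, 9, 10} is a clique of size 4, and the vertices of any clique must share a bag in every tree decomposition; so some bag has ≥ 4 vertices and tw(G) ≥ 3. Hence tw(G) = 3 exactly.

3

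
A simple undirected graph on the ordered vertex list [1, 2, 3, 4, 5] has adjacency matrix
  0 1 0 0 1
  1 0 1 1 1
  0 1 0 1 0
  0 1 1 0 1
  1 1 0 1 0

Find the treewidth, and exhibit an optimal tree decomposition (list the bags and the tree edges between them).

Treewidth 2.
Bags: B1 = {1, 2, 5}  B2 = {2, 4, 5}  B3 = {2, 3, 4}
Tree: B1–B2, B2–B3

Each bag holds 3 vertices, so the decomposition has width 2, which upper-bounds the treewidth. On the other hand G contains the 3-clique {1, 2, 5}. A clique must lie in a single bag of any decomposition, so no decomposition can have width below 2. The upper and lower bounds meet at 2, so that is the treewidth.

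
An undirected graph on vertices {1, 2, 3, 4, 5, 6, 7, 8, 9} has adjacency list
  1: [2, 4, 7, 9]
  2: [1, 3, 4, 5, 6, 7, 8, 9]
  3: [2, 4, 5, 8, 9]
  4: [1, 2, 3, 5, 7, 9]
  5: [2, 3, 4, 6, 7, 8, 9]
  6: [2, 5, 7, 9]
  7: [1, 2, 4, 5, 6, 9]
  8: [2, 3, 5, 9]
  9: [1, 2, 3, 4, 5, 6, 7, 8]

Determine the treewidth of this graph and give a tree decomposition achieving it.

Treewidth 4.
One such decomposition:
Bags: B1 = {2, 3, 5, 8, 9}  B2 = {2, 3, 4, 5, 9}  B3 = {2, 4, 5, 7, 9}  B4 = {2, 5, 6, 7, 9}  B5 = {1, 2, 4, 7, 9}
Tree: B1–B2, B2–B3, B3–B4, B3–B5

The largest bag has 5 vertices, giving width 4; this decomposition certifies tw(G) ≤ 4. For the lower bound, the 5 vertices {1, 2, 4, 7, 9} are pairwise adjacent, and any tree decomposition puts a clique entirely inside one bag — forcing width ≥ 4. Combining the bounds, tw(G) = 4.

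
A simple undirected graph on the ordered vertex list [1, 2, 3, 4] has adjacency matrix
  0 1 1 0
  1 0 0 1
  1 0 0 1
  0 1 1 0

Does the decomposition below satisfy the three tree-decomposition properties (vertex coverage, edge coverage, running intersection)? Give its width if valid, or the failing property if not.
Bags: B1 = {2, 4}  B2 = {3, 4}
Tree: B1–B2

No — vertex 1 appears in no bag.

A tree decomposition must satisfy three properties: every vertex lies in some bag; for every edge, both endpoints lie together in some bag; and for every vertex, the bags containing it form a connected subtree. Here vertex 1 appears in no bag, so the decomposition is invalid.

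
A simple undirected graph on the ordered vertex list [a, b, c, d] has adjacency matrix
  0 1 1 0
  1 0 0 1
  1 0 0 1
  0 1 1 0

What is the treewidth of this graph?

A width-2 tree decomposition is:
Bags: B1 = {b, c, d}  B2 = {a, b, c}
Tree: B1–B2
The largest bag has 3 vertices, giving width 2; this decomposition certifies tw(G) ≤ 2. Since b–d–c–a–b is a cycle in G, G is not acyclic. Forests are exactly the graphs of treewidth ≤ 1, so tw(G) ≥ 2. Therefore the treewidth is 2.

2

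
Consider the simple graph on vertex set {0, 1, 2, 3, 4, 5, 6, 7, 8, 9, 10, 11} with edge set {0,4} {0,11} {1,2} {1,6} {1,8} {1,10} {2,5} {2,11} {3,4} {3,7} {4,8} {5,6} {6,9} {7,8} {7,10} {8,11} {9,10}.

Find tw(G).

A width-3 tree decomposition is:
Bags: B1 = {0, 3, 4, 11}  B2 = {3, 4, 8, 11}  B3 = {3, 7, 8, 11}  B4 = {2, 7, 8, 11}  B5 = {1, 2, 7, 8}  B6 = {1, 2, 7, 10}  B7 = {1, 2, 5, 10}  B8 = {1, 5, 6, 10}  B9 = {5, 6, 9, 10}
Tree: B1–B2, B2–B3, B3–B4, B4–B5, B5–B6, B6–B7, B7–B8, B8–B9
Every bag has size at most 4, so the width is 4 − 1 = 3 and tw(G) ≤ 3. For the lower bound: the 4 vertex sets {0,3,4}, {11}, {8}, {1,2,7,10} are disjoint, each induces a connected subgraph, and every pair is joined by at least one edge of G. Contracting each set to a single vertex therefore yields K_{4} as a minor, and since treewidth is minor-monotone, tw(G) ≥ tw(K_{4}) = 3. The upper and lower bounds meet at 3, so that is the treewidth.

3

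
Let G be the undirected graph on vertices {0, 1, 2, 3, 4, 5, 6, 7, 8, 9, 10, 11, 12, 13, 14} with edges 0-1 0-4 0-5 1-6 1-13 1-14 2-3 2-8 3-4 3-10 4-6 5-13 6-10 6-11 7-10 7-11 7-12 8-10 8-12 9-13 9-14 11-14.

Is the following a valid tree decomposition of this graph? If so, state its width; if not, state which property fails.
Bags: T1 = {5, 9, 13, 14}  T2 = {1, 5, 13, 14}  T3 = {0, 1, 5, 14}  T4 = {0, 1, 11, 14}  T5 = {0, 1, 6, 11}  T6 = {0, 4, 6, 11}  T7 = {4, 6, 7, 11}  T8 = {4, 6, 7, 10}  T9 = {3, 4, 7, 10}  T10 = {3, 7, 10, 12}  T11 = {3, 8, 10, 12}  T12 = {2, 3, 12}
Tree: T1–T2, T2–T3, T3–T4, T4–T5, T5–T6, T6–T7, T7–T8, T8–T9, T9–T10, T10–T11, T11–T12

No — edge (8,2) lies in no bag.

A tree decomposition must satisfy three properties: every vertex lies in some bag; for every edge, both endpoints lie together in some bag; and for every vertex, the bags containing it form a connected subtree. Here edge (8,2) lies in no bag, so the decomposition is invalid.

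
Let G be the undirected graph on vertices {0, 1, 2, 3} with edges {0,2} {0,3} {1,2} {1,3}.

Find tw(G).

A width-2 tree decomposition is:
Bags: B1 = {0, 1, 2}  B2 = {0, 1, 3}
Tree: B1–B2
Every bag has size at most 3, so the width is 3 − 1 = 2 and tw(G) ≤ 2. The edges 0–2–1–3–0 form a cycle, so G is not a tree and its treewidth is at least 2. The upper and lower bounds meet at 2, so that is the treewidth.

2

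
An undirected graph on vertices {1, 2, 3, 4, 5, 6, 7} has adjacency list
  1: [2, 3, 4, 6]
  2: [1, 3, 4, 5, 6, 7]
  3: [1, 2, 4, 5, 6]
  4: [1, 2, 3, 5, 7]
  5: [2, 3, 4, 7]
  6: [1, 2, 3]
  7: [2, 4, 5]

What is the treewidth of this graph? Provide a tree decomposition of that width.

The largest bag has 4 vertices, giving width 3; this decomposition certifies tw(G) ≤ 3. Conversely, {1, 2, 3, 4} is a clique of size 4, and the vertices of any clique must share a bag in every tree decomposition; so some bag has ≥ 4 vertices and tw(G) ≥ 3. Combining the bounds, tw(G) = 3.

Treewidth 3.
One optimal decomposition is:
Bags: B1 = {1, 2, 3, 6}  B2 = {1, 2, 3, 4}  B3 = {2, 3, 4, 5}  B4 = {2, 4, 5, 7}
Tree: B1–B2, B2–B3, B3–B4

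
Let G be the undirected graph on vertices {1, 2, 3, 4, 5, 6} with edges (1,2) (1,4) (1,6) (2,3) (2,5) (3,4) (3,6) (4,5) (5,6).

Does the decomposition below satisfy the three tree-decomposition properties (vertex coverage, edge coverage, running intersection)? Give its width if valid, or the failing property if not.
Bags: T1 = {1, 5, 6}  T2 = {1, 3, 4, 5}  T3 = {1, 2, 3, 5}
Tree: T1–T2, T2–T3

No — edge (3,6) lies in no bag.

A tree decomposition must satisfy three properties: every vertex lies in some bag; for every edge, both endpoints lie together in some bag; and for every vertex, the bags containing it form a connected subtree. Here edge (3,6) lies in no bag, so the decomposition is invalid.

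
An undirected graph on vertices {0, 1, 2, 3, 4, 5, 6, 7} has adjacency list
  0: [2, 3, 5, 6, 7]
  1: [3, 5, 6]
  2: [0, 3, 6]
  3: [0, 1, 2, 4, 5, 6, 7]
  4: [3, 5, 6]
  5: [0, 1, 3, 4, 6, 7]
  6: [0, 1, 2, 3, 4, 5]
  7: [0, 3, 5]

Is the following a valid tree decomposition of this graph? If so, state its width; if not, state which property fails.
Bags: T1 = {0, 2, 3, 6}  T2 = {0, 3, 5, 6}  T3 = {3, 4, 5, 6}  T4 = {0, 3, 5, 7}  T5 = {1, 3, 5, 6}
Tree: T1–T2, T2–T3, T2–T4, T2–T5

Yes; width 3.

Every vertex of G appears in some bag (union = {0, 1, 2, 3, 4, 5, 6, 7}); every edge is covered by a bag; and for each vertex v the set of bags containing v is connected in the bag tree. The decomposition is therefore valid. The largest bag has 4 vertices, so the width is 3.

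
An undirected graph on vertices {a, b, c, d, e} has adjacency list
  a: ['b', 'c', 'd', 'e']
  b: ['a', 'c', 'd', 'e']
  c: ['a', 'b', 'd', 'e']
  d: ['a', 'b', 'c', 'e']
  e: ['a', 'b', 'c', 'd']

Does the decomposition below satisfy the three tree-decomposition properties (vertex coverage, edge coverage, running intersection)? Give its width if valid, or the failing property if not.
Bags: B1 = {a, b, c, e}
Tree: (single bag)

No — vertex d appears in no bag.

A tree decomposition must satisfy three properties: every vertex lies in some bag; for every edge, both endpoints lie together in some bag; and for every vertex, the bags containing it form a connected subtree. Here vertex d appears in no bag, so the decomposition is invalid.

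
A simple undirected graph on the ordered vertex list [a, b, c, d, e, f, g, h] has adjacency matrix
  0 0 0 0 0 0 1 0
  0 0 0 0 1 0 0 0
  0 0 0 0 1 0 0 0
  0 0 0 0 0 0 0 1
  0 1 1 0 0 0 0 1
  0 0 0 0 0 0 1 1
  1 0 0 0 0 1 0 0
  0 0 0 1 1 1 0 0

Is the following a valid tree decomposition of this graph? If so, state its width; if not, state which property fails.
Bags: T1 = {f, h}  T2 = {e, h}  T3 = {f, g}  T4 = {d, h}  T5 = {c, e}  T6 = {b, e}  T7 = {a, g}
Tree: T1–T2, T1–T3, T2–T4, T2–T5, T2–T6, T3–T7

Vertex coverage: the bags together contain {a, b, c, d, e, f, g, h}, the full vertex set. Edge coverage: each edge of G has both endpoints in at least one bag. Running intersection: for every vertex, the bags containing it form a connected subtree. All three properties hold, so this is a valid tree decomposition of width max|bag| − 1 = 1, and hence tw(G) ≤ 1.

Yes; width 1.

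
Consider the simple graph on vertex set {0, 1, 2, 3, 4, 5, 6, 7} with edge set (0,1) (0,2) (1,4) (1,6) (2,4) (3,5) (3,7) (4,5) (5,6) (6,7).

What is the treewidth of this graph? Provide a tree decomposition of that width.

Each bag holds 3 vertices, so the decomposition has width 2, which upper-bounds the treewidth. The edges 7–3–5–6–7 form a cycle, so G is not a tree and its treewidth is at least 2. Hence tw(G) = 2 exactly.

Treewidth 2.
One such decomposition:
Bags: B1 = {3, 6, 7}  B2 = {3, 5, 6}  B3 = {1, 5, 6}  B4 = {1, 4, 5}  B5 = {0, 1, 4}  B6 = {0, 2, 4}
Tree: B1–B2, B2–B3, B3–B4, B4–B5, B5–B6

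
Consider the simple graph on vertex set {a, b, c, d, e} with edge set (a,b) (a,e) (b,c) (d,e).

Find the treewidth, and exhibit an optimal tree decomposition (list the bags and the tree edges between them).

Each bag holds 2 vertices, so the decomposition has width 1, which upper-bounds the treewidth. Since G has at least one edge (e.g. c–b), it is not an edgeless graph, so tw(G) ≥ 1. Combining the bounds, tw(G) = 1.

Treewidth 1.
One optimal decomposition is:
Bags: B1 = {b, c}  B2 = {a, b}  B3 = {a, e}  B4 = {d, e}
Tree: B1–B2, B2–B3, B3–B4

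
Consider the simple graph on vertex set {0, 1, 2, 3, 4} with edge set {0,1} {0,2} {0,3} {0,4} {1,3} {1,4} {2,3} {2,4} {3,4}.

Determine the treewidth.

A width-3 tree decomposition is:
Bags: B1 = {0, 2, 3, 4}  B2 = {0, 1, 3, 4}
Tree: B1–B2
Every bag has size at most 4, so the width is 4 − 1 = 3 and tw(G) ≤ 3. For the lower bound, the 4 vertices {0, 1, 3, 4} are pairwise adjacent, and any tree decomposition puts a clique entirely inside one bag — forcing width ≥ 3. The upper and lower bounds meet at 3, so that is the treewidth.

3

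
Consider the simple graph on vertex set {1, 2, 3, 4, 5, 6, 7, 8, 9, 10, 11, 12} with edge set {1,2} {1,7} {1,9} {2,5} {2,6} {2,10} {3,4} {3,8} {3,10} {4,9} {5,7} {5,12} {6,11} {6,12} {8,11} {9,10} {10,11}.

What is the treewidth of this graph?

A width-3 tree decomposition is:
Bags: B1 = {3, 4, 8, 11}  B2 = {3, 4, 10, 11}  B3 = {4, 9, 10, 11}  B4 = {6, 9, 10, 11}  B5 = {2, 6, 9, 10}  B6 = {1, 2, 6, 9}  B7 = {1, 2, 6, 12}  B8 = {1, 2, 5, 12}  B9 = {1, 5, 7, 12}
Tree: B1–B2, B2–B3, B3–B4, B4–B5, B5–B6, B6–B7, B7–B8, B8–B9
Each bag holds 4 vertices, so the decomposition has width 3, which upper-bounds the treewidth. For the lower bound: the 4 vertex sets {3,4,8}, {11}, {10}, {1,2,6,9} are disjoint, each induces a connected subgraph, and every pair is joined by at least one edge of G. Contracting each set to a single vertex therefore yields K_{4} as a minor, and since treewidth is minor-monotone, tw(G) ≥ tw(K_{4}) = 3. Hence tw(G) = 3 exactly.

3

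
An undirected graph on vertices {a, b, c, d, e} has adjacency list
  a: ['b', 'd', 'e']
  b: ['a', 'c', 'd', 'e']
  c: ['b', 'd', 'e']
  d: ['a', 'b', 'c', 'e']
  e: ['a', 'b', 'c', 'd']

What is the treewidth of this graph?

A width-3 tree decomposition is:
Bags: B1 = {b, c, d, e}  B2 = {a, b, d, e}
Tree: B1–B2
Each bag holds 4 vertices, so the decomposition has width 3, which upper-bounds the treewidth. Conversely, {b, c, d, e} is a clique of size 4, and the vertices of any clique must share a bag in every tree decomposition; so some bag has ≥ 4 vertices and tw(G) ≥ 3. Combining the bounds, tw(G) = 3.

3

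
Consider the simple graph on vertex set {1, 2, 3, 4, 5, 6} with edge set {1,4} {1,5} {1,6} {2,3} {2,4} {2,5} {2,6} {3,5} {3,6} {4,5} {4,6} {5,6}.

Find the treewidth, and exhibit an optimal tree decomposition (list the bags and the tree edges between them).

The largest bag has 4 vertices, giving width 3; this decomposition certifies tw(G) ≤ 3. For the lower bound, the 4 vertices {1, 4, 5, 6} are pairwise adjacent, and any tree decomposition puts a clique entirely inside one bag — forcing width ≥ 3. Combining the bounds, tw(G) = 3.

Treewidth 3.
Bags: B1 = {2, 4, 5, 6}  B2 = {1, 4, 5, 6}  B3 = {2, 3, 5, 6}
Tree: B1–B2, B1–B3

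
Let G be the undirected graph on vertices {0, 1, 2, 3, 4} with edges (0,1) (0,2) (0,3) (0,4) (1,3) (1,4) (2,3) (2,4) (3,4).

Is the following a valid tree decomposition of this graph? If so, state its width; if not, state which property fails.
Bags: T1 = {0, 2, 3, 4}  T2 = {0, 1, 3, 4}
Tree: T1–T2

Yes; width 3.

Vertex coverage: the bags together contain {0, 1, 2, 3, 4}, the full vertex set. Edge coverage: each edge of G has both endpoints in at least one bag. Running intersection: for every vertex, the bags containing it form a connected subtree. All three properties hold, so this is a valid tree decomposition of width max|bag| − 1 = 3, and hence tw(G) ≤ 3.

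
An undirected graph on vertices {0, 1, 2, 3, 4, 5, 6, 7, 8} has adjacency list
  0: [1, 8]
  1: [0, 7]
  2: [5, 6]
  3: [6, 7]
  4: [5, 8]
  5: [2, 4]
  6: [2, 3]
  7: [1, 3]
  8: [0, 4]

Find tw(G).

2

A width-2 tree decomposition is:
Bags: B1 = {2, 5, 6}  B2 = {4, 5, 6}  B3 = {4, 6, 8}  B4 = {0, 6, 8}  B5 = {0, 1, 6}  B6 = {1, 6, 7}  B7 = {3, 6, 7}
Tree: B1–B2, B2–B3, B3–B4, B4–B5, B5–B6, B6–B7
Each bag holds 3 vertices, so the decomposition has width 2, which upper-bounds the treewidth. The edges 6–2–5–4–8–0–1–7–3–6 form a cycle, so G is not a tree and its treewidth is at least 2. Hence tw(G) = 2 exactly.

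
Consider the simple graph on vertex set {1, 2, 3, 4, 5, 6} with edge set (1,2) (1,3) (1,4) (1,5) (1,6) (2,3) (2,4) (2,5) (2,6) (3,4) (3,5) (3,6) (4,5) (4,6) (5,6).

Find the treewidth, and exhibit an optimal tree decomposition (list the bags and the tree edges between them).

A single bag containing all 6 vertices is trivially a valid decomposition of width 5. On the other hand G contains the 6-clique {1, 2, 3, 4, 5, 6}. A clique must lie in a single bag of any decomposition, so no decomposition can have width below 5. Hence tw(G) = 5 exactly.

Treewidth 5.
Bags: B1 = {1, 2, 3, 4, 5, 6}
Tree: (single bag)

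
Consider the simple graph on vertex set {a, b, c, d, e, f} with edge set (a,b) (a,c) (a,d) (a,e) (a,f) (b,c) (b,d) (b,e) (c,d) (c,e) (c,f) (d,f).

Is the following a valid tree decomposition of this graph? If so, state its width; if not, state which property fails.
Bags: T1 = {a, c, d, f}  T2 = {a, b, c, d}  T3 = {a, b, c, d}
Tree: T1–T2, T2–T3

A tree decomposition must satisfy three properties: every vertex lies in some bag; for every edge, both endpoints lie together in some bag; and for every vertex, the bags containing it form a connected subtree. Here vertex e appears in no bag, so the decomposition is invalid.

No — vertex e appears in no bag.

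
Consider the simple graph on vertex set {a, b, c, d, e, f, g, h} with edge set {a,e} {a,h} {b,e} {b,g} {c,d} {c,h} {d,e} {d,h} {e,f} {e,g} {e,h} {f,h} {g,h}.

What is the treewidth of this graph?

A width-2 tree decomposition is:
Bags: B1 = {d, e, h}  B2 = {e, g, h}  B3 = {c, d, h}  B4 = {a, e, h}  B5 = {e, f, h}  B6 = {b, e, g}
Tree: B1–B2, B1–B3, B2–B4, B2–B5, B2–B6
Every bag has size at most 3, so the width is 3 − 1 = 2 and tw(G) ≤ 2. For the lower bound, the 3 vertices {d, e, h} are pairwise adjacent, and any tree decomposition puts a clique entirely inside one bag — forcing width ≥ 2. Combining the bounds, tw(G) = 2.

2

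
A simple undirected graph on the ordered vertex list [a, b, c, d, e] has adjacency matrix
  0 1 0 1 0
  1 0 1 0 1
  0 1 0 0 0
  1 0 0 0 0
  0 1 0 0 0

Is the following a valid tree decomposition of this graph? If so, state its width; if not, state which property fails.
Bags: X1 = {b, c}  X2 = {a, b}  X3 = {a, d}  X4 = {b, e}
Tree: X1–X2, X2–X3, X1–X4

Vertex coverage: the bags together contain {a, b, c, d, e}, the full vertex set. Edge coverage: each edge of G has both endpoints in at least one bag. Running intersection: for every vertex, the bags containing it form a connected subtree. All three properties hold, so this is a valid tree decomposition of width max|bag| − 1 = 1, and hence tw(G) ≤ 1.

Yes; width 1.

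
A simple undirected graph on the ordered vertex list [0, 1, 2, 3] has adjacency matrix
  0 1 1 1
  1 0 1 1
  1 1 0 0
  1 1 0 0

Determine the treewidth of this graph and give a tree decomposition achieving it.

Treewidth 2.
Bags: B1 = {0, 1, 2}  B2 = {0, 1, 3}
Tree: B1–B2

The largest bag has 3 vertices, giving width 2; this decomposition certifies tw(G) ≤ 2. For the lower bound, the 3 vertices {0, 1, 2} are pairwise adjacent, and any tree decomposition puts a clique entirely inside one bag — forcing width ≥ 2. Combining the bounds, tw(G) = 2.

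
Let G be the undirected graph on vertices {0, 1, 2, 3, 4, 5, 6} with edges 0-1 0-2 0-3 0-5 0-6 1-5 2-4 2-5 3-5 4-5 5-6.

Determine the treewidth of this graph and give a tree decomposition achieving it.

Treewidth 2.
One optimal decomposition is:
Bags: B1 = {0, 5, 6}  B2 = {0, 1, 5}  B3 = {0, 3, 5}  B4 = {0, 2, 5}  B5 = {2, 4, 5}
Tree: B1–B2, B1–B3, B3–B4, B4–B5

Each bag holds 3 vertices, so the decomposition has width 2, which upper-bounds the treewidth. For the lower bound, the 3 vertices {0, 1, 5} are pairwise adjacent, and any tree decomposition puts a clique entirely inside one bag — forcing width ≥ 2. The upper and lower bounds meet at 2, so that is the treewidth.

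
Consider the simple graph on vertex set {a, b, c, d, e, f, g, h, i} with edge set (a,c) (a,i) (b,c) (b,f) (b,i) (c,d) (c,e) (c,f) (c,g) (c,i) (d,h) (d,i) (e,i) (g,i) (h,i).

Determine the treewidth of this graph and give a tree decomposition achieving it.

Each bag holds 3 vertices, so the decomposition has width 2, which upper-bounds the treewidth. On the other hand G contains the 3-clique {b, c, f}. A clique must lie in a single bag of any decomposition, so no decomposition can have width below 2. Combining the bounds, tw(G) = 2.

Treewidth 2.
One optimal decomposition is:
Bags: B1 = {b, c, i}  B2 = {c, g, i}  B3 = {c, d, i}  B4 = {a, c, i}  B5 = {d, h, i}  B6 = {b, c, f}  B7 = {c, e, i}
Tree: B1–B2, B2–B3, B3–B4, B3–B5, B1–B6, B4–B7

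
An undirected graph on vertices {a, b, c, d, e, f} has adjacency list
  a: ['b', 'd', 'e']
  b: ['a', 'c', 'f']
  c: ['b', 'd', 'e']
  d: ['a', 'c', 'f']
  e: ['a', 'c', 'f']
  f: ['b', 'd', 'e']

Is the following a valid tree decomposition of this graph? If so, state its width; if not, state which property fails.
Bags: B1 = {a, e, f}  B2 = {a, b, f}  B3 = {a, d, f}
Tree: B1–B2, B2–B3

No — vertex c appears in no bag.

A tree decomposition must satisfy three properties: every vertex lies in some bag; for every edge, both endpoints lie together in some bag; and for every vertex, the bags containing it form a connected subtree. Here vertex c appears in no bag, so the decomposition is invalid.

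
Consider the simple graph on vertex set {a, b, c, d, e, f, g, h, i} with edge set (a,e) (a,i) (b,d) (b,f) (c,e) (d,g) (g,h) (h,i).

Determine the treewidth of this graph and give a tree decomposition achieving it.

Every bag has size at most 2, so the width is 2 − 1 = 1 and tw(G) ≤ 1. Any graph with an edge has treewidth ≥ 1, and G has the edge f–b. The upper and lower bounds meet at 1, so that is the treewidth.

Treewidth 1.
One optimal decomposition is:
Bags: B1 = {b, f}  B2 = {b, d}  B3 = {d, g}  B4 = {g, h}  B5 = {h, i}  B6 = {a, i}  B7 = {a, e}  B8 = {c, e}
Tree: B1–B2, B2–B3, B3–B4, B4–B5, B5–B6, B6–B7, B7–B8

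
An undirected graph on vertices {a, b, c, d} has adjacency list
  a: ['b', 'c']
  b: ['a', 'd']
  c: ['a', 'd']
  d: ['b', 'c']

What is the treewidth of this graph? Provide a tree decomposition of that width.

The largest bag has 3 vertices, giving width 2; this decomposition certifies tw(G) ≤ 2. For the lower bound, G contains the cycle a–c–d–b–a, so G is not a forest; only forests have treewidth ≤ 1, hence tw(G) ≥ 2. Hence tw(G) = 2 exactly.

Treewidth 2.
Bags: B1 = {a, c, d}  B2 = {a, b, d}
Tree: B1–B2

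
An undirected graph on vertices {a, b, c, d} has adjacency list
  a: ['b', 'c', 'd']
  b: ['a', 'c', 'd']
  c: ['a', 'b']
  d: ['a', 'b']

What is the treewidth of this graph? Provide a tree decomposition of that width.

Treewidth 2.
One such decomposition:
Bags: B1 = {a, b, c}  B2 = {a, b, d}
Tree: B1–B2

Every bag has size at most 3, so the width is 3 − 1 = 2 and tw(G) ≤ 2. Conversely, {a, b, d} is a clique of size 3, and the vertices of any clique must share a bag in every tree decomposition; so some bag has ≥ 3 vertices and tw(G) ≥ 2. Hence tw(G) = 2 exactly.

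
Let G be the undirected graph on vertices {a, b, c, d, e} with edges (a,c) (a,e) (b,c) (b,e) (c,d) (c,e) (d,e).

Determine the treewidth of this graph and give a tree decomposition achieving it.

Treewidth 2.
One optimal decomposition is:
Bags: B1 = {b, c, e}  B2 = {c, d, e}  B3 = {a, c, e}
Tree: B1–B2, B2–B3

The largest bag has 3 vertices, giving width 2; this decomposition certifies tw(G) ≤ 2. On the other hand G contains the 3-clique {c, d, e}. A clique must lie in a single bag of any decomposition, so no decomposition can have width below 2. Therefore the treewidth is 2.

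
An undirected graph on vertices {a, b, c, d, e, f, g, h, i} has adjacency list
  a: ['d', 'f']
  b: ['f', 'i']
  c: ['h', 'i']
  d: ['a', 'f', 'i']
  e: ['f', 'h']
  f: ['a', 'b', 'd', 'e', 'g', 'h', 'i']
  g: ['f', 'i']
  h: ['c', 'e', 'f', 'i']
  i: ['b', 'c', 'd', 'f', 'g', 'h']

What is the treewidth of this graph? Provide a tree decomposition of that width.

Each bag holds 3 vertices, so the decomposition has width 2, which upper-bounds the treewidth. Conversely, {c, h, i} is a clique of size 3, and the vertices of any clique must share a bag in every tree decomposition; so some bag has ≥ 3 vertices and tw(G) ≥ 2. The upper and lower bounds meet at 2, so that is the treewidth.

Treewidth 2.
Bags: B1 = {f, h, i}  B2 = {d, f, i}  B3 = {f, g, i}  B4 = {c, h, i}  B5 = {a, d, f}  B6 = {e, f, h}  B7 = {b, f, i}
Tree: B1–B2, B2–B3, B1–B4, B2–B5, B1–B6, B1–B7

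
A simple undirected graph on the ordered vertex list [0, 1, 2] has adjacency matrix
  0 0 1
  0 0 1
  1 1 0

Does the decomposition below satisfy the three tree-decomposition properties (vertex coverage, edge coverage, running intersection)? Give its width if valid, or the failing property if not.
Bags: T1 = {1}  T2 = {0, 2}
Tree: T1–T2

A tree decomposition must satisfy three properties: every vertex lies in some bag; for every edge, both endpoints lie together in some bag; and for every vertex, the bags containing it form a connected subtree. Here edge (2,1) lies in no bag, so the decomposition is invalid.

No — edge (2,1) lies in no bag.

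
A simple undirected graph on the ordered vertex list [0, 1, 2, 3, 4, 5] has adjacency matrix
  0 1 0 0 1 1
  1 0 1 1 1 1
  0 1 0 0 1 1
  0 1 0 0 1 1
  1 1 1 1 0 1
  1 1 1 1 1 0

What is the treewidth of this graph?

A width-3 tree decomposition is:
Bags: B1 = {1, 3, 4, 5}  B2 = {0, 1, 4, 5}  B3 = {1, 2, 4, 5}
Tree: B1–B2, B2–B3
The largest bag has 4 vertices, giving width 3; this decomposition certifies tw(G) ≤ 3. Conversely, {0, 1, 4, 5} is a clique of size 4, and the vertices of any clique must share a bag in every tree decomposition; so some bag has ≥ 4 vertices and tw(G) ≥ 3. Hence tw(G) = 3 exactly.

3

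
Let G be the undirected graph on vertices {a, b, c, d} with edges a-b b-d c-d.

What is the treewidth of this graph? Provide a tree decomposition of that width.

Treewidth 1.
One optimal decomposition is:
Bags: B1 = {a, b}  B2 = {b, d}  B3 = {c, d}
Tree: B1–B2, B2–B3

The largest bag has 2 vertices, giving width 1; this decomposition certifies tw(G) ≤ 1. Since G has at least one edge (e.g. a–b), it is not an edgeless graph, so tw(G) ≥ 1. The upper and lower bounds meet at 1, so that is the treewidth.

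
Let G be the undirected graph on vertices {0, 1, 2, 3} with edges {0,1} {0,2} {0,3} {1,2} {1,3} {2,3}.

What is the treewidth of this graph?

A width-3 tree decomposition is:
Bags: B1 = {0, 1, 2, 3}
Tree: (single bag)
With just one bag of size 4, the width is 4 − 1 = 3, so tw(G) ≤ 3. For the lower bound, the 4 vertices {0, 1, 2, 3} are pairwise adjacent, and any tree decomposition puts a clique entirely inside one bag — forcing width ≥ 3. Hence tw(G) = 3 exactly.

3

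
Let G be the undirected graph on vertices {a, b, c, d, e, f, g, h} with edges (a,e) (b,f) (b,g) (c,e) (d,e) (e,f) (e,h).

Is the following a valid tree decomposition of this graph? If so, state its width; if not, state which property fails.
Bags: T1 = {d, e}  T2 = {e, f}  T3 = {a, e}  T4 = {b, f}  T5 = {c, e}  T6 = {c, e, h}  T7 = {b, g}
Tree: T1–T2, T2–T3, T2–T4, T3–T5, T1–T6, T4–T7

No — bags containing vertex c are not connected in the tree.

A tree decomposition must satisfy three properties: every vertex lies in some bag; for every edge, both endpoints lie together in some bag; and for every vertex, the bags containing it form a connected subtree. Here bags containing vertex c are not connected in the tree, so the decomposition is invalid.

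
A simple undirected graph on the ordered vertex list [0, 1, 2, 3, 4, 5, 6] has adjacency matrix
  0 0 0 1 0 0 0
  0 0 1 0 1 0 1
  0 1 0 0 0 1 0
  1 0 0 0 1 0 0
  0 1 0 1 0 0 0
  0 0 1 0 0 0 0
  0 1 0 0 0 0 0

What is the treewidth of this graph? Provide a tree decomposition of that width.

The largest bag has 2 vertices, giving width 1; this decomposition certifies tw(G) ≤ 1. G has an edge, so its treewidth is at least 1. Combining the bounds, tw(G) = 1.

Treewidth 1.
One optimal decomposition is:
Bags: B1 = {1, 2}  B2 = {1, 4}  B3 = {3, 4}  B4 = {2, 5}  B5 = {0, 3}  B6 = {1, 6}
Tree: B1–B2, B2–B3, B1–B4, B3–B5, B2–B6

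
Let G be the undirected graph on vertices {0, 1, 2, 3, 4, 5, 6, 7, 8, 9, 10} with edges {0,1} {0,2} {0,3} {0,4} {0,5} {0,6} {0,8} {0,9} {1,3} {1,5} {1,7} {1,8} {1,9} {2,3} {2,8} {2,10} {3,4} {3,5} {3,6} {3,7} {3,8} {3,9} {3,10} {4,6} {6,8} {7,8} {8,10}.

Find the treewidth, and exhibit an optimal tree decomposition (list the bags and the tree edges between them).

Every bag has size at most 4, so the width is 4 − 1 = 3 and tw(G) ≤ 3. For the lower bound, the 4 vertices {0, 1, 3, 8} are pairwise adjacent, and any tree decomposition puts a clique entirely inside one bag — forcing width ≥ 3. Therefore the treewidth is 3.

Treewidth 3.
Bags: B1 = {0, 2, 3, 8}  B2 = {0, 3, 6, 8}  B3 = {0, 3, 4, 6}  B4 = {2, 3, 8, 10}  B5 = {0, 1, 3, 8}  B6 = {0, 1, 3, 9}  B7 = {1, 3, 7, 8}  B8 = {0, 1, 3, 5}
Tree: B1–B2, B2–B3, B1–B4, B2–B5, B5–B6, B5–B7, B5–B8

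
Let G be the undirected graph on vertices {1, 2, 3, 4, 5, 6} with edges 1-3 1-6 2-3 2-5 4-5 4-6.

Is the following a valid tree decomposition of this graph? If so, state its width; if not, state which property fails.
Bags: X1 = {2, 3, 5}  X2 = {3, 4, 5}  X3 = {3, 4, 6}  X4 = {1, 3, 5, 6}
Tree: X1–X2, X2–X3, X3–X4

No — bags containing vertex 5 are not connected in the tree.

A tree decomposition must satisfy three properties: every vertex lies in some bag; for every edge, both endpoints lie together in some bag; and for every vertex, the bags containing it form a connected subtree. Here bags containing vertex 5 are not connected in the tree, so the decomposition is invalid.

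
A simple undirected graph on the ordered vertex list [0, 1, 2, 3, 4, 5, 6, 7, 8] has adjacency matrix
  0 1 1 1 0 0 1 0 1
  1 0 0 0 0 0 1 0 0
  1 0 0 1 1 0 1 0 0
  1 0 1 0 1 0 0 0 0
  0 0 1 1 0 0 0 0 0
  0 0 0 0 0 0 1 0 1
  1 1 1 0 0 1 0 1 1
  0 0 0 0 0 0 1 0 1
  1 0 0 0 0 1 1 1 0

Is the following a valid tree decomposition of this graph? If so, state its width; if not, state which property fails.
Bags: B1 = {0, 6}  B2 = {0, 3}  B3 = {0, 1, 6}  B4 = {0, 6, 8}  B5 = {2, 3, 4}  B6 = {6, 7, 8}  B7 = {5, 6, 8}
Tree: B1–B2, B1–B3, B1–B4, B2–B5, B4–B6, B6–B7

No — edge (2,0) lies in no bag.

A tree decomposition must satisfy three properties: every vertex lies in some bag; for every edge, both endpoints lie together in some bag; and for every vertex, the bags containing it form a connected subtree. Here edge (2,0) lies in no bag, so the decomposition is invalid.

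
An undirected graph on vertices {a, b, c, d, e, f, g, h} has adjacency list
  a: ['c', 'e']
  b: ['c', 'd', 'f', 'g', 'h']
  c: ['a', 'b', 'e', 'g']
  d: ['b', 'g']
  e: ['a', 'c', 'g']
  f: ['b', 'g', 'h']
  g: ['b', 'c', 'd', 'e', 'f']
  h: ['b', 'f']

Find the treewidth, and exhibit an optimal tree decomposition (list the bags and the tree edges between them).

Treewidth 2.
Bags: B1 = {b, d, g}  B2 = {b, f, g}  B3 = {b, c, g}  B4 = {c, e, g}  B5 = {b, f, h}  B6 = {a, c, e}
Tree: B1–B2, B1–B3, B3–B4, B2–B5, B4–B6

The largest bag has 3 vertices, giving width 2; this decomposition certifies tw(G) ≤ 2. Conversely, {c, e, g} is a clique of size 3, and the vertices of any clique must share a bag in every tree decomposition; so some bag has ≥ 3 vertices and tw(G) ≥ 2. Hence tw(G) = 2 exactly.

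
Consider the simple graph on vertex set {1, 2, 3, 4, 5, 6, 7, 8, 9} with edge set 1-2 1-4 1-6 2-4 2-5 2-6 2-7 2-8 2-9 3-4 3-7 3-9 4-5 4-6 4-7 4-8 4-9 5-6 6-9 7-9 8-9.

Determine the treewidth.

3

A width-3 tree decomposition is:
Bags: B1 = {2, 4, 6, 9}  B2 = {2, 4, 5, 6}  B3 = {1, 2, 4, 6}  B4 = {2, 4, 7, 9}  B5 = {2, 4, 8, 9}  B6 = {3, 4, 7, 9}
Tree: B1–B2, B1–B3, B1–B4, B1–B5, B4–B6
The largest bag has 4 vertices, giving width 3; this decomposition certifies tw(G) ≤ 3. Conversely, {2, 4, 8, 9} is a clique of size 4, and the vertices of any clique must share a bag in every tree decomposition; so some bag has ≥ 4 vertices and tw(G) ≥ 3. Therefore the treewidth is 3.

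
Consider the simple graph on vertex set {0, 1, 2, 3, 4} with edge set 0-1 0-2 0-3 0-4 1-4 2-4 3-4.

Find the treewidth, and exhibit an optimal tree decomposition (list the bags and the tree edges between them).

Every bag has size at most 3, so the width is 3 − 1 = 2 and tw(G) ≤ 2. On the other hand G contains the 3-clique {0, 1, 4}. A clique must lie in a single bag of any decomposition, so no decomposition can have width below 2. Combining the bounds, tw(G) = 2.

Treewidth 2.
Bags: B1 = {0, 1, 4}  B2 = {0, 3, 4}  B3 = {0, 2, 4}
Tree: B1–B2, B2–B3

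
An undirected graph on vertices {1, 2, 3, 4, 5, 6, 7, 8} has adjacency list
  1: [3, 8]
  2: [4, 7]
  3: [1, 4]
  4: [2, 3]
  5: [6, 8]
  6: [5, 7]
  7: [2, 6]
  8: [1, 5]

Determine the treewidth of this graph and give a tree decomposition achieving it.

Treewidth 2.
Bags: B1 = {2, 3, 4}  B2 = {2, 3, 7}  B3 = {3, 6, 7}  B4 = {3, 5, 6}  B5 = {3, 5, 8}  B6 = {1, 3, 8}
Tree: B1–B2, B2–B3, B3–B4, B4–B5, B5–B6

Every bag has size at most 3, so the width is 3 − 1 = 2 and tw(G) ≤ 2. Since 3–4–2–7–6–5–8–1–3 is a cycle in G, G is not acyclic. Forests are exactly the graphs of treewidth ≤ 1, so tw(G) ≥ 2. Therefore the treewidth is 2.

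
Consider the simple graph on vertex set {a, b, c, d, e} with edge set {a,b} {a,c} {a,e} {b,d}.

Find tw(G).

1

A width-1 tree decomposition is:
Bags: B1 = {a, b}  B2 = {a, e}  B3 = {b, d}  B4 = {a, c}
Tree: B1–B2, B1–B3, B1–B4
The largest bag has 2 vertices, giving width 1; this decomposition certifies tw(G) ≤ 1. G has an edge, so its treewidth is at least 1. Hence tw(G) = 1 exactly.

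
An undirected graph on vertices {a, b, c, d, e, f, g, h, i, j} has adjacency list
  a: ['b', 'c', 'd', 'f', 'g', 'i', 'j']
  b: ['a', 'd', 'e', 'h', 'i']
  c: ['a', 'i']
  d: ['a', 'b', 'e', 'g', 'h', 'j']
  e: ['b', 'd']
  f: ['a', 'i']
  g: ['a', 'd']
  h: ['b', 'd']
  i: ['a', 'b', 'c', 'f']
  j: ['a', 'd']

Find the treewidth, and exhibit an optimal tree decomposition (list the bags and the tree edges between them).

Treewidth 2.
One such decomposition:
Bags: B1 = {a, b, d}  B2 = {b, d, h}  B3 = {a, b, i}  B4 = {b, d, e}  B5 = {a, d, g}  B6 = {a, d, j}  B7 = {a, c, i}  B8 = {a, f, i}
Tree: B1–B2, B1–B3, B1–B4, B1–B5, B5–B6, B3–B7, B3–B8

The largest bag has 3 vertices, giving width 2; this decomposition certifies tw(G) ≤ 2. For the lower bound, the 3 vertices {b, d, e} are pairwise adjacent, and any tree decomposition puts a clique entirely inside one bag — forcing width ≥ 2. The upper and lower bounds meet at 2, so that is the treewidth.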